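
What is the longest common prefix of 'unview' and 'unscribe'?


Compare from the start: 2 characters match: 'un'. Mismatch at position 3: 'v' vs 's'.

un


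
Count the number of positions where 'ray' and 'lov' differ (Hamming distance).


Alignment:
Position 1: 'r' vs 'l' = DIFFER
Position 2: 'a' vs 'o' = DIFFER
Position 3: 'y' vs 'v' = DIFFER
Total differences: 3

3


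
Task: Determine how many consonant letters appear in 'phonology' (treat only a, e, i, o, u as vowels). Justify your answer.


Consonants in 'phonology': p, h, n, l, g, y = 6 consonants.

6


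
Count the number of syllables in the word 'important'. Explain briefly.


Break 'important' into syllables: im-por-tant -> im | por | tant = 3 syllables

3 syllables


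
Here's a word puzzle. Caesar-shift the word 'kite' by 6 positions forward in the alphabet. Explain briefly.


Shift each letter by 6: k -> q, i -> o, t -> z, e -> k. Result: 'qozk'.

qozk


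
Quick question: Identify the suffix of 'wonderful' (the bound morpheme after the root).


The word 'wonderful' = 'wonder' (root) + '-ful' (suffix). The suffix is '-ful'.

ful


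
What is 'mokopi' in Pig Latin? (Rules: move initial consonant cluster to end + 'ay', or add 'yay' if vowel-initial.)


'mokopi': move consonant cluster 'm' to end and add 'ay': 'okopimay'.

okopimay


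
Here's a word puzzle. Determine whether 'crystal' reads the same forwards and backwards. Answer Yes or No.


Forward: 'crystal'
Reversed: 'latsyrc'
They differ.

No


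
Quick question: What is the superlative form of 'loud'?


Apply superlative formation (add -est): 'loud' -> 'loudest'.

loudest


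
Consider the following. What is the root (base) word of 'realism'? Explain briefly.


Remove suffix '-ism' from 'realism' to get root 'real'.

real


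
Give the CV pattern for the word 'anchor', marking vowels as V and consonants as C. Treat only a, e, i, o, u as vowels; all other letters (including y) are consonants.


Letter mapping: a = V, n = C, c = C, h = C, o = V, r = C.

VCCCVC


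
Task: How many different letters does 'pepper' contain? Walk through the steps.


Unique letters in 'pepper': {e, p, r} = 3 distinct letters.

3


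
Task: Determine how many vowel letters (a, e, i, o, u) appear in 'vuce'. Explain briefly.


Vowels in 'vuce': u, e = 2 vowels.

2


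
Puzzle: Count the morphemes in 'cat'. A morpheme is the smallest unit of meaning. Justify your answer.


Decomposition: cat (free morpheme) = 1 morpheme(s)

1 morphemes


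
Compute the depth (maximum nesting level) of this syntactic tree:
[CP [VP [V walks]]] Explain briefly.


Count bracket nesting levels:
'[' at pos 0: depth = 1
'[' at pos 4: depth = 2
'[' at pos 8: depth = 3
Maximum depth reached: 3

3


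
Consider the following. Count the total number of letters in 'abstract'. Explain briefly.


Spell out 'abstract' and number each letter: a(1), b(2), s(3), t(4), r(5), a(6), c(7), t(8). Total: 8 letters.

8


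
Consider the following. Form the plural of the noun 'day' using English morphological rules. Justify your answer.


Apply rule: Add -s. 'day' becomes 'days'.

days


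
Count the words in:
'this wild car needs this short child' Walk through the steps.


Split into words: this | wild | car | needs | this | short | child = 7 words.

7


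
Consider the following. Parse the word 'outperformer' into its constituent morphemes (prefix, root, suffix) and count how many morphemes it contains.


Step 1: Identify prefix: 'out' (meaning: surpass)
Step 2: Identify root: 'perform'
Step 3: Identify suffix(es): 'er'
Decomposition: out- (prefix: surpass) + perform (root) + -er (suffix: one who)
Total morphemes: 3

3 morphemes (out- (prefix: surpass) + perform (root) + -er (suffix: one who))


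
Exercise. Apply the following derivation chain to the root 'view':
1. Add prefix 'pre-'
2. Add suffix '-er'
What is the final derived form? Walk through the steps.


Step 1: Add prefix 'pre-' to 'view' = 'preview'
Step 2: Add suffix '-er' to 'preview' = 'previewer'

previewer


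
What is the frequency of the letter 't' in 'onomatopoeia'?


Letter 't' in 'onomatopoeia': found at position(s) 6 = 1 occurrence(s).

1


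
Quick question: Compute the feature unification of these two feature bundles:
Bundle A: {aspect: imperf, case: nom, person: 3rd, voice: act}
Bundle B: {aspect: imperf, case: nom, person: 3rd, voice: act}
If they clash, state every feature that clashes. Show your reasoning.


Compare features:
aspect: A=imperf vs B=imperf -> unified: imperf
case: A=nom vs B=nom -> unified: nom
person: A=3rd vs B=3rd -> unified: 3rd
voice: A=act vs B=act -> unified: act
No clashes found.

Unified: {aspect: imperf, case: nom, person: 3rd, voice: act}


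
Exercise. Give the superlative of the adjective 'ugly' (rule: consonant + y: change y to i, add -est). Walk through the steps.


Apply superlative formation (consonant + y: change y to i, add -est): 'ugly' -> 'ugliest'.

ugliest


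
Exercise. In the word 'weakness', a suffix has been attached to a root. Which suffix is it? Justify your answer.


The word 'weakness' = 'weak' (root) + '-ness' (suffix). The suffix is '-ness'.

ness


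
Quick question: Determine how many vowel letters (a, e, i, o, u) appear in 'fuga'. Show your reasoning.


Vowels in 'fuga': u, a = 2 vowels.

2


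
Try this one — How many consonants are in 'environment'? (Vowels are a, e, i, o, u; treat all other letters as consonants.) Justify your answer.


Consonants in 'environment': n, v, r, n, m, n, t = 7 consonants.

7


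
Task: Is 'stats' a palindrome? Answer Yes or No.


Forward: 'stats'
Reversed: 'stats'
They are identical.

Yes


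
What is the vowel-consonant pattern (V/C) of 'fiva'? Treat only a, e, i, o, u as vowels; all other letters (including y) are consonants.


Letter mapping: f = C, i = V, v = C, a = V.

CVCV


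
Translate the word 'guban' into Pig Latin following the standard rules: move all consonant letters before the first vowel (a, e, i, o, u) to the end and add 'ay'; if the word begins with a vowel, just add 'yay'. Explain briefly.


'guban': move consonant cluster 'g' to end and add 'ay': 'ubangay'.

ubangay


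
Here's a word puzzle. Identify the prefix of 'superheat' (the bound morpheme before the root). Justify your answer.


The word 'superheat' = 'super' (prefix) + 'heat' (root). The prefix is 'super'.

super


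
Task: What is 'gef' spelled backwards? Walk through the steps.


Reverse 'gef' character by character: 'feg'.

feg


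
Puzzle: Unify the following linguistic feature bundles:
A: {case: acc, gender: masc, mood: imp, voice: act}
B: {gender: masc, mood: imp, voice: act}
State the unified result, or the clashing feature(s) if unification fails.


Compare features:
case: A=acc vs B=_ -> unified: acc
gender: A=masc vs B=masc -> unified: masc
mood: A=imp vs B=imp -> unified: imp
voice: A=act vs B=act -> unified: act
No clashes found.

Unified: {case: acc, gender: masc, mood: imp, voice: act}


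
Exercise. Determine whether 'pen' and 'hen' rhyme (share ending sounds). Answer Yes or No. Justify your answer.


Rime (stressed vowel + following sounds) of 'pen': -en = /ɛn/
Rime of 'hen': -en = /ɛn/
/ɛn/ and /ɛn/ are the same ending sound, so the words rhyme.

Yes


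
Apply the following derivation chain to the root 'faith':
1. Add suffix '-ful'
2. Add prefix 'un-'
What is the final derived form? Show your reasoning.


Step 1: Add suffix '-ful' to 'faith' = 'faithful'
Step 2: Add prefix 'un-' to 'faithful' = 'unfaithful'

unfaithful


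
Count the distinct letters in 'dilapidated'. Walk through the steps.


Unique letters in 'dilapidated': {a, d, e, i, l, p, t} = 7 distinct letters.

7


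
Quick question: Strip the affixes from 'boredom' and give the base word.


Remove suffix '-dom' from 'boredom' to get root 'bore'.

bore


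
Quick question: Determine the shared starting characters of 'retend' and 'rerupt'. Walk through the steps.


Compare from the start: 2 characters match: 're'. Mismatch at position 3: 't' vs 'r'.

re


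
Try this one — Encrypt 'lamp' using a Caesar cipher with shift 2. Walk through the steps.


Shift each letter by 2: l -> n, a -> c, m -> o, p -> r. Result: 'ncor'.

ncor


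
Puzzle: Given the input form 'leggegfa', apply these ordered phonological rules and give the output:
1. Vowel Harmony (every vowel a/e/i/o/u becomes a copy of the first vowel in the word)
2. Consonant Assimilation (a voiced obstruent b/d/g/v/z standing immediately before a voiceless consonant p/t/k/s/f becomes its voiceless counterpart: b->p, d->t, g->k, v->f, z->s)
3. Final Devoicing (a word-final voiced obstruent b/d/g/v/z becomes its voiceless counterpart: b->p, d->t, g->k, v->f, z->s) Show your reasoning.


Starting form: 'leggegfa'
Rule 1: Vowel Harmony: all vowels become 'e' (matching first vowel). 'leggegfa' -> 'leggegfe'
Rule 2: Consonant Assimilation: voiced obstruent before voiceless consonant becomes voiceless ('gf' -> 'kf'). 'leggegfe' -> 'leggekfe'
Rule 3: Final Devoicing: the word ends in the vowel 'e', not a consonant. No change.
Final form: 'leggekfe'

leggekfe


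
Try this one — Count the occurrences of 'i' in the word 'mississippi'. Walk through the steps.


Letter 'i' in 'mississippi': found at position(s) 2, 5, 8, 11 = 4 occurrence(s).

4


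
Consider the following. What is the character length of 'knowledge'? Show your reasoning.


Spell out 'knowledge' and number each letter: k(1), n(2), o(3), w(4), l(5), e(6), d(7), g(8), e(9). Total: 9 letters.

9


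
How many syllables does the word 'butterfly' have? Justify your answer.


Break 'butterfly' into syllables: but-ter-fly -> but | ter | fly = 3 syllables

3 syllables


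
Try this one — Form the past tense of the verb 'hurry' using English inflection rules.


Apply rule: Change -y to -ied. 'hurry' becomes 'hurried'.

hurried


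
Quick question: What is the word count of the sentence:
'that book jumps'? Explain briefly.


Split into words: that | book | jumps = 3 words.

3


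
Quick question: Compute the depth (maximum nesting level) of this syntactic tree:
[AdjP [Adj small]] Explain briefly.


Count bracket nesting levels:
'[' at pos 0: depth = 1
'[' at pos 6: depth = 2
Maximum depth reached: 2

2


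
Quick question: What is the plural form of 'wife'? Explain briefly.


Apply rule: Change -fe to -ves. 'wife' becomes 'wives'.

wives


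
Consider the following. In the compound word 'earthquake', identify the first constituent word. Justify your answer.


Split 'earthquake' into 'earth' + 'quake'. The first part is 'earth'.

earth


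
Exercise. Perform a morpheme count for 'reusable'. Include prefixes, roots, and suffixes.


Decomposition: re- (prefix) + use (root) + -able (suffix) = 3 morpheme(s)

3 morphemes


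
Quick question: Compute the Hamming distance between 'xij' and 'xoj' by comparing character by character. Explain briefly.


Alignment:
Position 1: 'x' vs 'x' = match
Position 2: 'i' vs 'o' = DIFFER
Position 3: 'j' vs 'j' = match
Total differences: 1

1


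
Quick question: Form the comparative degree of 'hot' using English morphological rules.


Apply comparative formation (double final consonant, add -er): 'hot' -> 'hotter'.

hotter


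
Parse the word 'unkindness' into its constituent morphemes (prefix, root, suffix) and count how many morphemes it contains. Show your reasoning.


Step 1: Identify prefix: 'un' (meaning: not/reverse)
Step 2: Identify root: 'kind'
Step 3: Identify suffix(es): 'ness'
Decomposition: un- (prefix: not/reverse) + kind (root) + -ness (suffix: state of)
Total morphemes: 3

3 morphemes (un- (prefix: not/reverse) + kind (root) + -ness (suffix: state of))


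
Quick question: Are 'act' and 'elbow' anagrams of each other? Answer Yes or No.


Sorted letters of 'act': 'act'
Sorted letters of 'elbow': 'below'
They do not match.

No


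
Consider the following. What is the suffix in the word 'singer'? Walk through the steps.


The word 'singer' = 'sing' (root) + '-er' (suffix). The suffix is '-er'.

er


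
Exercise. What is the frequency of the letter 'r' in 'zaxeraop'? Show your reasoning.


Letter 'r' in 'zaxeraop': found at position(s) 5 = 1 occurrence(s).

1


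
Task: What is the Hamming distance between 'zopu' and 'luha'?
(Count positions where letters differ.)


Alignment:
Position 1: 'z' vs 'l' = DIFFER
Position 2: 'o' vs 'u' = DIFFER
Position 3: 'p' vs 'h' = DIFFER
Position 4: 'u' vs 'a' = DIFFER
Total differences: 4

4


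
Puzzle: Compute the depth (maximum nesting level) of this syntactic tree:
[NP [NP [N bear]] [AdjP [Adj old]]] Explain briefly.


Count bracket nesting levels:
'[' at pos 0: depth = 1
'[' at pos 4: depth = 2
'[' at pos 8: depth = 3
'[' at pos 18: depth = 2
'[' at pos 24: depth = 3
Maximum depth reached: 3

3


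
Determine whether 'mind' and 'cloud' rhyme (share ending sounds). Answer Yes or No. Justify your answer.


Rime (stressed vowel + following sounds) of 'mind': -ind = /aɪnd/
Rime of 'cloud': -oud = /aʊd/
/aɪnd/ and /aʊd/ are different ending sounds, so the words do not rhyme.

No


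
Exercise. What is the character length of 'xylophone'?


Spell out 'xylophone' and number each letter: x(1), y(2), l(3), o(4), p(5), h(6), o(7), n(8), e(9). Total: 9 letters.

9


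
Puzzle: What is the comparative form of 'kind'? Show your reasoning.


Apply comparative formation (add -er): 'kind' -> 'kinder'.

kinder


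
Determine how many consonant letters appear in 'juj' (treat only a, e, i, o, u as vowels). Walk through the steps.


Consonants in 'juj': j, j = 2 consonants.

2


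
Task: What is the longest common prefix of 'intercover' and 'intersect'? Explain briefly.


Compare from the start: 5 characters match: 'inter'. Mismatch at position 6: 'c' vs 's'.

inter


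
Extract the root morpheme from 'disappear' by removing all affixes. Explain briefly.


Remove prefix 'dis' from 'disappear' to get root 'appear'.

appear


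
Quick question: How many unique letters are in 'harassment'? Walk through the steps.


Unique letters in 'harassment': {a, e, h, m, n, r, s, t} = 8 distinct letters.

8


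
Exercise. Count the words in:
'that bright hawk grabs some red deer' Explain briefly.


Split into words: that | bright | hawk | grabs | some | red | deer = 7 words.

7


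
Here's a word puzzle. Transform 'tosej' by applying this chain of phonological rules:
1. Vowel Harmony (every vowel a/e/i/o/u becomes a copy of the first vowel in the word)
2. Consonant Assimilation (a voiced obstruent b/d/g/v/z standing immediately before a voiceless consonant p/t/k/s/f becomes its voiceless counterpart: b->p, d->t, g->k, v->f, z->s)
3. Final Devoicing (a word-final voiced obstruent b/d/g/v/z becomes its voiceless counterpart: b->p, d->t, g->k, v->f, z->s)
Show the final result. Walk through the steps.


Starting form: 'tosej'
Rule 1: Vowel Harmony: all vowels become 'o' (matching first vowel). 'tosej' -> 'tosoj'
Rule 2: Consonant Assimilation: no voiced obstruent (b/d/g/v/z) stands immediately before a voiceless consonant (p/t/k/s/f). No change.
Rule 3: Final Devoicing: final consonant 'j' is not one of the voiced obstruents b/d/g/v/z. No change.
Final form: 'tosoj'

tosoj


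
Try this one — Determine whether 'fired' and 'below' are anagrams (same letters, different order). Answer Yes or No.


Sorted letters of 'fired': 'defir'
Sorted letters of 'below': 'below'
They do not match.

No


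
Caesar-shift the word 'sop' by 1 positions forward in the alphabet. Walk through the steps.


Shift each letter by 1: s -> t, o -> p, p -> q. Result: 'tpq'.

tpq


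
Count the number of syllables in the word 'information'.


Break 'information' into syllables: in-for-ma-tion -> in | for | ma | tion = 4 syllables

4 syllables


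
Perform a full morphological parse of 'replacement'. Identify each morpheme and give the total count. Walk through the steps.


Step 1: Identify prefix: 're' (meaning: again)
Step 2: Identify root: 'place'
Step 3: Identify suffix(es): 'ment'
Decomposition: re- (prefix: again) + place (root) + -ment (suffix: action/result)
Total morphemes: 3

3 morphemes (re- (prefix: again) + place (root) + -ment (suffix: action/result))


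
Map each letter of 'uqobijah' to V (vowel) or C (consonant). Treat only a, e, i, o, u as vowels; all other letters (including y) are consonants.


Letter mapping: u = V, q = C, o = V, b = C, i = V, j = C, a = V, h = C.

VCVCVCVC


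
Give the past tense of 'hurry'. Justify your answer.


Apply rule: Change -y to -ied. 'hurry' becomes 'hurried'.

hurried


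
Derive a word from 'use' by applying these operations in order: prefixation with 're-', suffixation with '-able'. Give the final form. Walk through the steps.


Step 1: Add prefix 're-' to 'use' = 'reuse'
Step 2: Add suffix '-able' to 'reuse' = 'reusable'

reusable


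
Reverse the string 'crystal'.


Reverse 'crystal' character by character: 'latsyrc'.

latsyrc


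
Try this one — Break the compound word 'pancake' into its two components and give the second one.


Split 'pancake' into 'pan' + 'cake'. The second part is 'cake'.

cake


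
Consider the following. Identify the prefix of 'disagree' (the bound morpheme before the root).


The word 'disagree' = 'dis' (prefix) + 'agree' (root). The prefix is 'dis'.

dis


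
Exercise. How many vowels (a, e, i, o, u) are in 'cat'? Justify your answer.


Vowels in 'cat': a = 1 vowels.

1


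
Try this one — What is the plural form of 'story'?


Apply rule: Change -y to -ies (consonant + y). 'story' becomes 'stories'.

stories


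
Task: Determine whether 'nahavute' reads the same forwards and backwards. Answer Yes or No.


Forward: 'nahavute'
Reversed: 'etuvahan'
They differ.

No


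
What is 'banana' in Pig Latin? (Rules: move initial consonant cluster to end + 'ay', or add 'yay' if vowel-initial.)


'banana': move consonant cluster 'b' to end and add 'ay': 'ananabay'.

ananabay


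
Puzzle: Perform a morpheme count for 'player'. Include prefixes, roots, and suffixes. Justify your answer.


Decomposition: play (root) + -er (suffix) = 2 morpheme(s)

2 morphemes


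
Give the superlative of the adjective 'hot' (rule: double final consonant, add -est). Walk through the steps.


Apply superlative formation (double final consonant, add -est): 'hot' -> 'hottest'.

hottest


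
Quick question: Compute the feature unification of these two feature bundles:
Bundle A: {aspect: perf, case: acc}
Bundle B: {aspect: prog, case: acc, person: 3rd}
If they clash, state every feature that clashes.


Compare features:
aspect: A=perf vs B=prog -> CLASH
case: A=acc vs B=acc -> unified: acc
person: A=_ vs B=3rd -> unified: 3rd
Clash detected on feature 'aspect' (perf vs prog); unification fails.

CLASH on 'aspect' (perf vs prog)


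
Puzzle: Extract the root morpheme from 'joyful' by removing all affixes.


Remove suffix '-ful' from 'joyful' to get root 'joy'.

joy


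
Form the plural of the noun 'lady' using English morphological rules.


Apply rule: Change -y to -ies (consonant + y). 'lady' becomes 'ladies'.

ladies


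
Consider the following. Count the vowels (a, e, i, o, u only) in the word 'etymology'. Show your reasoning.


Vowels in 'etymology': e, o, o = 3 vowels.

3


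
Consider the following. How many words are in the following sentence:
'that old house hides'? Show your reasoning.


Split into words: that | old | house | hides = 4 words.

4


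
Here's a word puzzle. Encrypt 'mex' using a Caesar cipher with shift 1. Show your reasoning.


Shift each letter by 1: m -> n, e -> f, x -> y. Result: 'nfy'.

nfy


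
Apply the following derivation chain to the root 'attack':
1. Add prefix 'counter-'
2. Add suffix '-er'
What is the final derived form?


Step 1: Add prefix 'counter-' to 'attack' = 'counterattack'
Step 2: Add suffix '-er' to 'counterattack' = 'counterattacker'

counterattacker


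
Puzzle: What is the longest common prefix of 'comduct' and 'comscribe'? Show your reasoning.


Compare from the start: 3 characters match: 'com'. Mismatch at position 4: 'd' vs 's'.

com


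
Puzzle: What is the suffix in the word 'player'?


The word 'player' = 'play' (root) + '-er' (suffix). The suffix is '-er'.

er


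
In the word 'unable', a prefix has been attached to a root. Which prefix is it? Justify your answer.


The word 'unable' = 'un' (prefix) + 'able' (root). The prefix is 'un'.

un


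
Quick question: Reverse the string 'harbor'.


Reverse 'harbor' character by character: 'robrah'.

robrah


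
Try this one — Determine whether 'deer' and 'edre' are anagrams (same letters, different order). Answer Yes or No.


Sorted letters of 'deer': 'deer'
Sorted letters of 'edre': 'deer'
They match.

Yes


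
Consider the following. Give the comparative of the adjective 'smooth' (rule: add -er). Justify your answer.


Apply comparative formation (add -er): 'smooth' -> 'smoother'.

smoother


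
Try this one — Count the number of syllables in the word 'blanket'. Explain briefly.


Break 'blanket' into syllables: blan-ket -> blan | ket = 2 syllables

2 syllables


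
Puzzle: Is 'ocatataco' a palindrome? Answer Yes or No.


Forward: 'ocatataco'
Reversed: 'ocatataco'
They are identical.

Yes


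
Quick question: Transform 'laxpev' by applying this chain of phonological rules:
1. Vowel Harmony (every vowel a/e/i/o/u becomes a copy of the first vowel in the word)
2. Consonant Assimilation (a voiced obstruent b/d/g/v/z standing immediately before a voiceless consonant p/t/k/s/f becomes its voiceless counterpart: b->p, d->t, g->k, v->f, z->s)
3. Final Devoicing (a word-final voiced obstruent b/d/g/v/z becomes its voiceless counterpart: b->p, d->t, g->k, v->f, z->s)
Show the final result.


Starting form: 'laxpev'
Rule 1: Vowel Harmony: all vowels become 'a' (matching first vowel). 'laxpev' -> 'laxpav'
Rule 2: Consonant Assimilation: no voiced obstruent (b/d/g/v/z) stands immediately before a voiceless consonant (p/t/k/s/f). No change.
Rule 3: Final Devoicing: word-final voiced obstruent 'v' becomes voiceless 'f'. 'laxpav' -> 'laxpaf'
Final form: 'laxpaf'

laxpaf


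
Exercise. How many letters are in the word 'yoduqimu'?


Spell out 'yoduqimu' and number each letter: y(1), o(2), d(3), u(4), q(5), i(6), m(7), u(8). Total: 8 letters.

8


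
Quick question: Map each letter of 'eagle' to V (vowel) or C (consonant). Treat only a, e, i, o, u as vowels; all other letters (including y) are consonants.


Letter mapping: e = V, a = V, g = C, l = C, e = V.

VVCCV


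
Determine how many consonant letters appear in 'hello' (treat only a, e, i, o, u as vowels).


Consonants in 'hello': h, l, l = 3 consonants.

3


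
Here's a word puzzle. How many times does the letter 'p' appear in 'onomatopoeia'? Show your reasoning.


Letter 'p' in 'onomatopoeia': found at position(s) 8 = 1 occurrence(s).

1


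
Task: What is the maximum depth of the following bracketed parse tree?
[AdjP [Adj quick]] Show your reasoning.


Count bracket nesting levels:
'[' at pos 0: depth = 1
'[' at pos 6: depth = 2
Maximum depth reached: 2

2


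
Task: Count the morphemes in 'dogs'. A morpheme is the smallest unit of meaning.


Decomposition: dog (root) + -s (plural) = 2 morpheme(s)

2 morphemes


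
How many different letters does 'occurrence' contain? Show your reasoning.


Unique letters in 'occurrence': {c, e, n, o, r, u} = 6 distinct letters.

6


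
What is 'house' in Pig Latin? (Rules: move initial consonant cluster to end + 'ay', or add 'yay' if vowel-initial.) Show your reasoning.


'house': move consonant cluster 'h' to end and add 'ay': 'ousehay'.

ousehay


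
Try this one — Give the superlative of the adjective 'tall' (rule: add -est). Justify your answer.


Apply superlative formation (add -est): 'tall' -> 'tallest'.

tallest


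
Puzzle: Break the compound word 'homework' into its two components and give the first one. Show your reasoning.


Split 'homework' into 'home' + 'work'. The first part is 'home'.

home


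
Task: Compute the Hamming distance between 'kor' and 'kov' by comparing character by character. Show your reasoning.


Alignment:
Position 1: 'k' vs 'k' = match
Position 2: 'o' vs 'o' = match
Position 3: 'r' vs 'v' = DIFFER
Total differences: 1

1


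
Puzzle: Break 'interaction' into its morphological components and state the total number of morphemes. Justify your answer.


Step 1: Identify prefix: 'inter' (meaning: between)
Step 2: Identify root: 'act'
Step 3: Identify suffix(es): 'ion'
Decomposition: inter- (prefix: between) + act (root) + -ion (suffix: act of)
Total morphemes: 3

3 morphemes (inter- (prefix: between) + act (root) + -ion (suffix: act of))


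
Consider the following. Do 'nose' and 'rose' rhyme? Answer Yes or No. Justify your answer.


Rime (stressed vowel + following sounds) of 'nose': -ose = /oʊz/
Rime of 'rose': -ose = /oʊz/
/oʊz/ and /oʊz/ are the same ending sound, so the words rhyme.

Yes


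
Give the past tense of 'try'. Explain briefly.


Apply rule: Change -y to -ied. 'try' becomes 'tried'.

tried


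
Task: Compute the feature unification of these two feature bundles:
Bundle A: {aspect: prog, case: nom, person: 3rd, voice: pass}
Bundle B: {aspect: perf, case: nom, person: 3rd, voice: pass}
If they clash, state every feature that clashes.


Compare features:
aspect: A=prog vs B=perf -> CLASH
case: A=nom vs B=nom -> unified: nom
person: A=3rd vs B=3rd -> unified: 3rd
voice: A=pass vs B=pass -> unified: pass
Clash detected on feature 'aspect' (prog vs perf); unification fails.

CLASH on 'aspect' (prog vs perf)


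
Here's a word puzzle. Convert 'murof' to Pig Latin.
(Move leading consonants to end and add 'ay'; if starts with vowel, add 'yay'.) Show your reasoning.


'murof': move consonant cluster 'm' to end and add 'ay': 'urofmay'.

urofmay


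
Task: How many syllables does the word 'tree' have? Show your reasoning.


Break 'tree' into syllables: tree -> tree = 1 syllable

1 syllable


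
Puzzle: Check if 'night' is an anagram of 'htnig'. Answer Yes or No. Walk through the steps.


Sorted letters of 'night': 'ghint'
Sorted letters of 'htnig': 'ghint'
They match.

Yes


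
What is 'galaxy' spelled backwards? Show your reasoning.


Reverse 'galaxy' character by character: 'yxalag'.

yxalag


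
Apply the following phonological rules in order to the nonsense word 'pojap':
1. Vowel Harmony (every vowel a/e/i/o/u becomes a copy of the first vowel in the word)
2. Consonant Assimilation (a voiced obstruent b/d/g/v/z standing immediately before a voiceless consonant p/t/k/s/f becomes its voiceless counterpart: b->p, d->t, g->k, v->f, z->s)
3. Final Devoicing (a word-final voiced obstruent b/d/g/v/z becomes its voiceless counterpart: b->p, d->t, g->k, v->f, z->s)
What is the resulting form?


Starting form: 'pojap'
Rule 1: Vowel Harmony: all vowels become 'o' (matching first vowel). 'pojap' -> 'pojop'
Rule 2: Consonant Assimilation: no voiced obstruent (b/d/g/v/z) stands immediately before a voiceless consonant (p/t/k/s/f). No change.
Rule 3: Final Devoicing: final consonant 'p' is not one of the voiced obstruents b/d/g/v/z. No change.
Final form: 'pojop'

pojop


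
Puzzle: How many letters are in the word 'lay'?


Spell out 'lay' and number each letter: l(1), a(2), y(3). Total: 3 letters.

3


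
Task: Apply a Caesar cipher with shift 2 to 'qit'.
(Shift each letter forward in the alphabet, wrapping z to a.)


Shift each letter by 2: q -> s, i -> k, t -> v. Result: 'skv'.

skv


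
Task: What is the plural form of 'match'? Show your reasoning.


Apply rule: Add -es (sibilant/fricative ending). 'match' becomes 'matches'.

matches


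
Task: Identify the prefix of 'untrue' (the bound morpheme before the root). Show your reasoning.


The word 'untrue' = 'un' (prefix) + 'true' (root). The prefix is 'un'.

un


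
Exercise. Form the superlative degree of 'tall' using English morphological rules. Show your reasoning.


Apply superlative formation (add -est): 'tall' -> 'tallest'.

tallest


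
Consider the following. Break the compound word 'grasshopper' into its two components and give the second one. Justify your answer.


Split 'grasshopper' into 'grass' + 'hopper'. The second part is 'hopper'.

hopper


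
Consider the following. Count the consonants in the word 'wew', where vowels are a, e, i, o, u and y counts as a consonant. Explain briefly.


Consonants in 'wew': w, w = 2 consonants.

2


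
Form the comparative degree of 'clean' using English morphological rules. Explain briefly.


Apply comparative formation (add -er): 'clean' -> 'cleaner'.

cleaner


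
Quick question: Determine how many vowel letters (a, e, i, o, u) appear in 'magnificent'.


Vowels in 'magnificent': a, i, i, e = 4 vowels.

4


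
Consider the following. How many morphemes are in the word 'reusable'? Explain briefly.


Decomposition: re- (prefix) + use (root) + -able (suffix) = 3 morpheme(s)

3 morphemes


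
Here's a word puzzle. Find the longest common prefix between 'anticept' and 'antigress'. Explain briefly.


Compare from the start: 4 characters match: 'anti'. Mismatch at position 5: 'c' vs 'g'.

anti


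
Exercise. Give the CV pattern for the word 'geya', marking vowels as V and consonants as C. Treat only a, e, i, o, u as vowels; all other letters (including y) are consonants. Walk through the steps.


Letter mapping: g = C, e = V, y = C, a = V.

CVCV


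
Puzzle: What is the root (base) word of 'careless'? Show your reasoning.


Remove suffix '-less' from 'careless' to get root 'care'.

care


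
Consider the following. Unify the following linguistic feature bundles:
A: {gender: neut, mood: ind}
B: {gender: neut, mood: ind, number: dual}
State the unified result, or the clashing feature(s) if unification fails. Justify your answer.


Compare features:
gender: A=neut vs B=neut -> unified: neut
mood: A=ind vs B=ind -> unified: ind
number: A=_ vs B=dual -> unified: dual
No clashes found.

Unified: {gender: neut, mood: ind, number: dual}


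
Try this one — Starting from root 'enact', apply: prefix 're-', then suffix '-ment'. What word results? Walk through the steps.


Step 1: Add prefix 're-' to 'enact' = 'reenact'
Step 2: Add suffix '-ment' to 'reenact' = 'reenactment'

reenactment


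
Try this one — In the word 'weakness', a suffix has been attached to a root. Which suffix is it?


The word 'weakness' = 'weak' (root) + '-ness' (suffix). The suffix is '-ness'.

ness


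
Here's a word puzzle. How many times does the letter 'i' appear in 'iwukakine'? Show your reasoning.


Letter 'i' in 'iwukakine': found at position(s) 1, 7 = 2 occurrence(s).

2


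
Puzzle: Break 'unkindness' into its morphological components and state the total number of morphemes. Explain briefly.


Step 1: Identify prefix: 'un' (meaning: not/reverse)
Step 2: Identify root: 'kind'
Step 3: Identify suffix(es): 'ness'
Decomposition: un- (prefix: not/reverse) + kind (root) + -ness (suffix: state of)
Total morphemes: 3

3 morphemes (un- (prefix: not/reverse) + kind (root) + -ness (suffix: state of))


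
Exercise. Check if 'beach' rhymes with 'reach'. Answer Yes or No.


Rime (stressed vowel + following sounds) of 'beach': -each = /iːtʃ/
Rime of 'reach': -each = /iːtʃ/
/iːtʃ/ and /iːtʃ/ are the same ending sound, so the words rhyme.

Yes


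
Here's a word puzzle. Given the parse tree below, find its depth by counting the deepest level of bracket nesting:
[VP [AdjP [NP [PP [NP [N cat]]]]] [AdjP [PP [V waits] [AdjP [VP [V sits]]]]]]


Count bracket nesting levels:
'[' at pos 0: depth = 1
'[' at pos 4: depth = 2
'[' at pos 10: depth = 3
'[' at pos 14: depth = 4
'[' at pos 18: depth = 5
'[' at pos 22: depth = 6
'[' at pos 34: depth = 2
'[' at pos 40: depth = 3
'[' at pos 44: depth = 4
'[' at pos 54: depth = 4
'[' at pos 60: depth = 5
'[' at pos 64: depth = 6
Maximum depth reached: 6

6


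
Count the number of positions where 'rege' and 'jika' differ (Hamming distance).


Alignment:
Position 1: 'r' vs 'j' = DIFFER
Position 2: 'e' vs 'i' = DIFFER
Position 3: 'g' vs 'k' = DIFFER
Position 4: 'e' vs 'a' = DIFFER
Total differences: 4

4


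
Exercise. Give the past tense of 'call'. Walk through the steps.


Apply rule: Add -ed. 'call' becomes 'called'.

called


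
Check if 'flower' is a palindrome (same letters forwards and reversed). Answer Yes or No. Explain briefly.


Forward: 'flower'
Reversed: 'rewolf'
They differ.

No


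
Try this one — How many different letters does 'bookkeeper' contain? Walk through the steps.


Unique letters in 'bookkeeper': {b, e, k, o, p, r} = 6 distinct letters.

6


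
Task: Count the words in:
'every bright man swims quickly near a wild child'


Split into words: every | bright | man | swims | quickly | near | a | wild | child = 9 words.

9


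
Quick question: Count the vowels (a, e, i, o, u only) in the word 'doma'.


Vowels in 'doma': o, a = 2 vowels.

2


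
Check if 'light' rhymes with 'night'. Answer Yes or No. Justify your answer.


Rime (stressed vowel + following sounds) of 'light': -ight = /aɪt/
Rime of 'night': -ight = /aɪt/
/aɪt/ and /aɪt/ are the same ending sound, so the words rhyme.

Yes


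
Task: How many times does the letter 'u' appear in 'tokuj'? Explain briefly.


Letter 'u' in 'tokuj': found at position(s) 4 = 1 occurrence(s).

1


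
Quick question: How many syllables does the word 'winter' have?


Break 'winter' into syllables: win-ter -> win | ter = 2 syllables

2 syllables


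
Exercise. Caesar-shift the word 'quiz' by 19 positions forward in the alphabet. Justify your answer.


Shift each letter by 19: q -> j, u -> n, i -> b, z -> s. Result: 'jnbs'.

jnbs


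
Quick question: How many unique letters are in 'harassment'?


Unique letters in 'harassment': {a, e, h, m, n, r, s, t} = 8 distinct letters.

8


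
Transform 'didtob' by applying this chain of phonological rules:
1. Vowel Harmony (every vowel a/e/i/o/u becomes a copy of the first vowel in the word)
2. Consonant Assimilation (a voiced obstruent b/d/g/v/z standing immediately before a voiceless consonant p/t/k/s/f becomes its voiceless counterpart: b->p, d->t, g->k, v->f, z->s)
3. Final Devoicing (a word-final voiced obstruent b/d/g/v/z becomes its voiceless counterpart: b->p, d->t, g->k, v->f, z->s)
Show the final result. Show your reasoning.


Starting form: 'didtob'
Rule 1: Vowel Harmony: all vowels become 'i' (matching first vowel). 'didtob' -> 'didtib'
Rule 2: Consonant Assimilation: voiced obstruent before voiceless consonant becomes voiceless ('dt' -> 'tt'). 'didtib' -> 'dittib'
Rule 3: Final Devoicing: word-final voiced obstruent 'b' becomes voiceless 'p'. 'dittib' -> 'dittip'
Final form: 'dittip'

dittip


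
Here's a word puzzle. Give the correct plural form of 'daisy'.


Apply rule: Change -y to -ies (consonant + y). 'daisy' becomes 'daisies'.

daisies


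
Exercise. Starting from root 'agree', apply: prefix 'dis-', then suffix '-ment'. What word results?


Step 1: Add prefix 'dis-' to 'agree' = 'disagree'
Step 2: Add suffix '-ment' to 'disagree' = 'disagreement'

disagreement


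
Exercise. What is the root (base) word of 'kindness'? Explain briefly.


Remove suffix '-ness' from 'kindness' to get root 'kind'.

kind


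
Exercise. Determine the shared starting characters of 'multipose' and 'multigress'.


Compare from the start: 5 characters match: 'multi'. Mismatch at position 6: 'p' vs 'g'.

multi


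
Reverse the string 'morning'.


Reverse 'morning' character by character: 'gninrom'.

gninrom


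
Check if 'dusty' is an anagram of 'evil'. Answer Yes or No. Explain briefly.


Sorted letters of 'dusty': 'dstuy'
Sorted letters of 'evil': 'eilv'
They do not match.

No


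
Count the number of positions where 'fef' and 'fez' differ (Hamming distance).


Alignment:
Position 1: 'f' vs 'f' = match
Position 2: 'e' vs 'e' = match
Position 3: 'f' vs 'z' = DIFFER
Total differences: 1

1


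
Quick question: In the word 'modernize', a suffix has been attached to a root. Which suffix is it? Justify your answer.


The word 'modernize' = 'modern' (root) + '-ize' (suffix). The suffix is '-ize'.

ize


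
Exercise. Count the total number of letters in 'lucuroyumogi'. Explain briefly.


Spell out 'lucuroyumogi' and number each letter: l(1), u(2), c(3), u(4), r(5), o(6), y(7), u(8), m(9), o(10), g(11), i(12). Total: 12 letters.

12


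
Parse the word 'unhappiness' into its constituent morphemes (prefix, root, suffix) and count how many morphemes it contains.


Step 1: Identify prefix: 'un' (meaning: not/reverse)
Step 2: Identify root: 'happy'
Step 3: Identify suffix(es): 'ness'
Decomposition: un- (prefix: not/reverse) + happy (root) + -ness (suffix: state of)
Total morphemes: 3

3 morphemes (un- (prefix: not/reverse) + happy (root) + -ness (suffix: state of))


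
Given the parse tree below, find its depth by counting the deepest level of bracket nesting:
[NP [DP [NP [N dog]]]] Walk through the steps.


Count bracket nesting levels:
'[' at pos 0: depth = 1
'[' at pos 4: depth = 2
'[' at pos 8: depth = 3
'[' at pos 12: depth = 4
Maximum depth reached: 4

4


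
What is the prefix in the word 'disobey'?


The word 'disobey' = 'dis' (prefix) + 'obey' (root). The prefix is 'dis'.

dis


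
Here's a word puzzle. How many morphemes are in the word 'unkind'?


Decomposition: un- (prefix) + kind (root) = 2 morpheme(s)

2 morphemes


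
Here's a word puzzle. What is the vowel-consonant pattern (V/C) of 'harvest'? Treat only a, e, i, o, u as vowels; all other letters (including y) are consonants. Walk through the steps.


Letter mapping: h = C, a = V, r = C, v = C, e = V, s = C, t = C.

CVCCVCC


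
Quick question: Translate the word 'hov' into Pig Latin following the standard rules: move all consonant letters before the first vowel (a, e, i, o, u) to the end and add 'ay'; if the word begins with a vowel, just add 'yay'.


'hov': move consonant cluster 'h' to end and add 'ay': 'ovhay'.

ovhay


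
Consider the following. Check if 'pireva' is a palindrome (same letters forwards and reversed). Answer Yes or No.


Forward: 'pireva'
Reversed: 'averip'
They differ.

No


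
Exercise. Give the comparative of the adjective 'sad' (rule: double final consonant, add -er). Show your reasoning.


Apply comparative formation (double final consonant, add -er): 'sad' -> 'sadder'.

sadder


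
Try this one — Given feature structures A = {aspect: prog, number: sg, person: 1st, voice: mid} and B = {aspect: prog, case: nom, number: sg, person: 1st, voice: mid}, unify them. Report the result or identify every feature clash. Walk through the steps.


Compare features:
aspect: A=prog vs B=prog -> unified: prog
case: A=_ vs B=nom -> unified: nom
number: A=sg vs B=sg -> unified: sg
person: A=1st vs B=1st -> unified: 1st
voice: A=mid vs B=mid -> unified: mid
No clashes found.

Unified: {aspect: prog, case: nom, number: sg, person: 1st, voice: mid}


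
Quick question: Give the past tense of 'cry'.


Apply rule: Change -y to -ied. 'cry' becomes 'cried'.

cried


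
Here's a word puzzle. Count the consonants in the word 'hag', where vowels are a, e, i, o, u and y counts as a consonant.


Consonants in 'hag': h, g = 2 consonants.

2
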